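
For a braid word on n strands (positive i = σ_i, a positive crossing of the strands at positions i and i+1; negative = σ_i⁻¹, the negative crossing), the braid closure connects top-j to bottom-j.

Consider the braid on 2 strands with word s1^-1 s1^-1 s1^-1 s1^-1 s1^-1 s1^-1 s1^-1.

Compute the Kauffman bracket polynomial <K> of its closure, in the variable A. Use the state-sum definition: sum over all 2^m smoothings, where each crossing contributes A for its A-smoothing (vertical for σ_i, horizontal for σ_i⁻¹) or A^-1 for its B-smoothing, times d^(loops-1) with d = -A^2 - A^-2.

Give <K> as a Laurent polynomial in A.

A^19 - A^15 + A^11 - A^7 + A^3 - A^-1 - A^-9

Derivation:
Braid: s1^-1 s1^-1 s1^-1 s1^-1 s1^-1 s1^-1 s1^-1 on 2 strands, 7 crossings.
Writhe w = (#positive) - (#negative) = 0 - 7 = -7.
Computing the Kauffman bracket via state sum. There are 2^7 = 128 states.
Smooth each crossing (0=||, 1=⌣⌢); contribution A^(Σ sign_k(1-2s_k)) * d^(L-1).
Tabulate the states by total A-exponent and number of loops L (A-exp: L × count):
  A^7: L=7 ×1
  A^5: L=6 ×7
  A^3: L=5 ×21
  A^1: L=4 ×35
  A^-1: L=3 ×35
  A^-3: L=2 ×21
  A^-5: L=1 ×7
  A^-7: L=2 ×1
Each group contributes A^e * Σ count * d^(L-1):
Powers of d = -A^2 - A^-2: d^2 = A^4 + 2 + A^-4; d^3 = -A^6 - 3*A^2 - 3*A^-2 - A^-6; d^4 = A^8 + 4*A^4 + 6 + 4*A^-4 + A^-8; d^5 = -A^10 - 5*A^6 - 10*A^2 - 10*A^-2 - 5*A^-6 - A^-10; d^6 = A^12 + 6*A^8 + 15*A^4 + 20 + 15*A^-4 + 6*A^-8 + A^-12.
  A^7 * (d^6) = A^19 + 6*A^15 + 15*A^11 + 20*A^7 + 15*A^3 + 6*A^-1 + A^-5
  A^5 * (7*d^5) = -7*A^15 - 35*A^11 - 70*A^7 - 70*A^3 - 35*A^-1 - 7*A^-5
  A^3 * (21*d^4) = 21*A^11 + 84*A^7 + 126*A^3 + 84*A^-1 + 21*A^-5
  A^1 * (35*d^3) = -35*A^7 - 105*A^3 - 105*A^-1 - 35*A^-5
  A^-1 * (35*d^2) = 35*A^3 + 70*A^-1 + 35*A^-5
  A^-3 * (21*d) = -21*A^-1 - 21*A^-5
  A^-5 * (7) = 7*A^-5
  A^-7 * (d) = -A^-5 - A^-9
Summing the groups: <K> = A^19 - A^15 + A^11 - A^7 + A^3 - A^-1 - A^-9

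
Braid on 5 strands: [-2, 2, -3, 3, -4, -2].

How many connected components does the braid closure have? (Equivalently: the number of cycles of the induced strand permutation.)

Track the strand permutation on 5 strands, starting from identity.
  step 1: s2^-1 swaps positions 2,3 -> [1 3 2 4 5]
  step 2: s2 swaps positions 2,3 -> [1 2 3 4 5]
  step 3: s3^-1 swaps positions 3,4 -> [1 2 4 3 5]
  step 4: s3 swaps positions 3,4 -> [1 2 3 4 5]
  step 5: s4^-1 swaps positions 4,5 -> [1 2 3 5 4]
  step 6: s2^-1 swaps positions 2,3 -> [1 3 2 5 4]
Final permutation (position -> original strand): [1 3 2 5 4]
Closure components = cycle count of this permutation = 3.

Answer: 3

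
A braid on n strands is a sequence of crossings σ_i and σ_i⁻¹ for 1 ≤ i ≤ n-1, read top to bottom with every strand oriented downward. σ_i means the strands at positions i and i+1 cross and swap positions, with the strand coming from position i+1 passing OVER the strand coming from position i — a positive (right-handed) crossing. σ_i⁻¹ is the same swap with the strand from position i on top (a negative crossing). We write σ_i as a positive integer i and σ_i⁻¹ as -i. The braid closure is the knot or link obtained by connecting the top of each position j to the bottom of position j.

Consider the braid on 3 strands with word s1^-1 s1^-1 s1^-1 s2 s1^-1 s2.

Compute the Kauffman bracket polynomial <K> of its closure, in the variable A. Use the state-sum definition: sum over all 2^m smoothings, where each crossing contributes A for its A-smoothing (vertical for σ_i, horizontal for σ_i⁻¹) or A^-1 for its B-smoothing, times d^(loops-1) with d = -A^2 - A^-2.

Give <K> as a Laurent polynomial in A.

A^14 - 2*A^10 + 2*A^6 - 2*A^2 + 2*A^-2 - A^-6 + A^-10

Derivation:
Braid: s1^-1 s1^-1 s1^-1 s2 s1^-1 s2 on 3 strands, 6 crossings.
Writhe w = (#positive) - (#negative) = 2 - 4 = -2.
State-sum expansion of <K>. There are 2^6 = 64 states.
For each crossing: s=0 is the vertical smoothing, s=1 horizontal. Crossing k contributes A^(sign_k * (1 - 2*s_k)); loop factor d = -A^2 - A^-2.
Tabulate the states by total A-exponent and number of loops L (A-exp: L × count):
  A^6: L=5 ×1
  A^4: L=4 ×6
  A^2: L=3 ×15
  A^0: L=2 ×19, L=4 ×1
  A^-2: L=1 ×11, L=3 ×4
  A^-4: L=2 ×6
  A^-6: L=3 ×1
Each group contributes A^e * Σ count * d^(L-1):
Powers of d = -A^2 - A^-2: d^2 = A^4 + 2 + A^-4; d^3 = -A^6 - 3*A^2 - 3*A^-2 - A^-6; d^4 = A^8 + 4*A^4 + 6 + 4*A^-4 + A^-8.
  A^6 * (d^4) = A^14 + 4*A^10 + 6*A^6 + 4*A^2 + A^-2
  A^4 * (6*d^3) = -6*A^10 - 18*A^6 - 18*A^2 - 6*A^-2
  A^2 * (15*d^2) = 15*A^6 + 30*A^2 + 15*A^-2
  A^0 * (19*d + d^3) = -A^6 - 22*A^2 - 22*A^-2 - A^-6
  A^-2 * (11 + 4*d^2) = 4*A^2 + 19*A^-2 + 4*A^-6
  A^-4 * (6*d) = -6*A^-2 - 6*A^-6
  A^-6 * (d^2) = A^-2 + 2*A^-6 + A^-10
Summing the groups: <K> = A^14 - 2*A^10 + 2*A^6 - 2*A^2 + 2*A^-2 - A^-6 + A^-10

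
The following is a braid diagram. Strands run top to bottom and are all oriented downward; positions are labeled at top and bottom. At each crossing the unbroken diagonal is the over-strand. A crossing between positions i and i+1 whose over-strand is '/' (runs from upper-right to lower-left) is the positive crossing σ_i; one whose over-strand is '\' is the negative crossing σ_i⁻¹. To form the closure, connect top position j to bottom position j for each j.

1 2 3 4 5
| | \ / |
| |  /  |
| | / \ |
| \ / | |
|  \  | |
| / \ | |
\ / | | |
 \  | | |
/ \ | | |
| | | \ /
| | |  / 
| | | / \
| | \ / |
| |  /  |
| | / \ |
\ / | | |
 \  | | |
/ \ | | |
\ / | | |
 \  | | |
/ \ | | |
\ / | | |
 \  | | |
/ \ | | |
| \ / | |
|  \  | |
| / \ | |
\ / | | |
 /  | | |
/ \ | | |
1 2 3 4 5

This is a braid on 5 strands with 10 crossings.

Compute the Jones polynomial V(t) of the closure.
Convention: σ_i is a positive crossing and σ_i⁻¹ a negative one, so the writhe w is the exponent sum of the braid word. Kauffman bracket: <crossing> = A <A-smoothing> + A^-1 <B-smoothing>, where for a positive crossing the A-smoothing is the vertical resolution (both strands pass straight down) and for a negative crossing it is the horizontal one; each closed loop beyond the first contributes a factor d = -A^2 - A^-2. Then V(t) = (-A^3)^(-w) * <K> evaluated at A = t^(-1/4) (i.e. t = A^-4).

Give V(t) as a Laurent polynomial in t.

t - 1 + 3*t^-1 - 4*t^-2 + 4*t^-3 - 4*t^-4 + 3*t^-5 - 2*t^-6 + t^-7

Derivation:
Reading the diagram top to bottom ('/'-over between positions i,i+1 = s_i, '\'-over = s_i^-1): braid word = s3 s2^-1 s1^-1 s4 s3 s1^-1 s1^-1 s1^-1 s2^-1 s1.
Braid: s3 s2^-1 s1^-1 s4 s3 s1^-1 s1^-1 s1^-1 s2^-1 s1 on 5 strands, 10 crossings.
Writhe w = (#positive) - (#negative) = 4 - 6 = -2.
Enumerate smoothing states for the bracket polynomial. There are 2^10 = 1024 states.
Smooth each crossing (0=||, 1=⌣⌢); contribution A^(Σ sign_k(1-2s_k)) * d^(L-1).
Tabulate the states by total A-exponent and number of loops L (A-exp: L × count):
  A^10: L=7 ×1
  A^8: L=6 ×10
  A^6: L=5 ×42, L=7 ×3
  A^4: L=4 ×95, L=6 ×24, L=8 ×1
  A^2: L=3 ×124, L=5 ×76, L=7 ×10
  A^0: L=2 ×90, L=4 ×126, L=6 ×35, L=8 ×1
  A^-2: L=1 ×28, L=3 ×116, L=5 ×61, L=7 ×5
  A^-4: L=2 ×50, L=4 ×60, L=6 ×10
  A^-6: L=1 ×5, L=3 ×29, L=5 ×11
  A^-8: L=2 ×4, L=4 ×6
  A^-10: L=3 ×1
Each group contributes A^e * Σ count * d^(L-1):
Powers of d = -A^2 - A^-2: d^2 = A^4 + 2 + A^-4; d^3 = -A^6 - 3*A^2 - 3*A^-2 - A^-6; d^4 = A^8 + 4*A^4 + 6 + 4*A^-4 + A^-8; d^5 = -A^10 - 5*A^6 - 10*A^2 - 10*A^-2 - 5*A^-6 - A^-10; d^6 = A^12 + 6*A^8 + 15*A^4 + 20 + 15*A^-4 + 6*A^-8 + A^-12; d^7 = -A^14 - 7*A^10 - 21*A^6 - 35*A^2 - 35*A^-2 - 21*A^-6 - 7*A^-10 - A^-14.
  A^10 * (d^6) = A^22 + 6*A^18 + 15*A^14 + 20*A^10 + 15*A^6 + 6*A^2 + A^-2
  A^8 * (10*d^5) = -10*A^18 - 50*A^14 - 100*A^10 - 100*A^6 - 50*A^2 - 10*A^-2
  A^6 * (42*d^4 + 3*d^6) = 3*A^18 + 60*A^14 + 213*A^10 + 312*A^6 + 213*A^2 + 60*A^-2 + 3*A^-6
  A^4 * (95*d^3 + 24*d^5 + d^7) = -A^18 - 31*A^14 - 236*A^10 - 560*A^6 - 560*A^2 - 236*A^-2 - 31*A^-6 - A^-10
  A^2 * (124*d^2 + 76*d^4 + 10*d^6) = 10*A^14 + 136*A^10 + 578*A^6 + 904*A^2 + 578*A^-2 + 136*A^-6 + 10*A^-10
  A^0 * (90*d + 126*d^3 + 35*d^5 + d^7) = -A^14 - 42*A^10 - 322*A^6 - 853*A^2 - 853*A^-2 - 322*A^-6 - 42*A^-10 - A^-14
  A^-2 * (28 + 116*d^2 + 61*d^4 + 5*d^6) = 5*A^10 + 91*A^6 + 435*A^2 + 726*A^-2 + 435*A^-6 + 91*A^-10 + 5*A^-14
  A^-4 * (50*d + 60*d^3 + 10*d^5) = -10*A^6 - 110*A^2 - 330*A^-2 - 330*A^-6 - 110*A^-10 - 10*A^-14
  A^-6 * (5 + 29*d^2 + 11*d^4) = 11*A^2 + 73*A^-2 + 129*A^-6 + 73*A^-10 + 11*A^-14
  A^-8 * (4*d + 6*d^3) = -6*A^-2 - 22*A^-6 - 22*A^-10 - 6*A^-14
  A^-10 * (d^2) = A^-6 + 2*A^-10 + A^-14
Summing the groups: <K> = A^22 - 2*A^18 + 3*A^14 - 4*A^10 + 4*A^6 - 4*A^2 + 3*A^-2 - A^-6 + A^-10
Normalise by the writhe: (-A^3)^(-w) = (-A^3)^(2) = A^6, so f(A) = A^6 * <K> = A^28 - 2*A^24 + 3*A^20 - 4*A^16 + 4*A^12 - 4*A^8 + 3*A^4 - 1 + A^-4.
Substitute A = t^(-1/4), i.e. A^e → t^(-e/4): V(t) = t - 1 + 3*t^-1 - 4*t^-2 + 4*t^-3 - 4*t^-4 + 3*t^-5 - 2*t^-6 + t^-7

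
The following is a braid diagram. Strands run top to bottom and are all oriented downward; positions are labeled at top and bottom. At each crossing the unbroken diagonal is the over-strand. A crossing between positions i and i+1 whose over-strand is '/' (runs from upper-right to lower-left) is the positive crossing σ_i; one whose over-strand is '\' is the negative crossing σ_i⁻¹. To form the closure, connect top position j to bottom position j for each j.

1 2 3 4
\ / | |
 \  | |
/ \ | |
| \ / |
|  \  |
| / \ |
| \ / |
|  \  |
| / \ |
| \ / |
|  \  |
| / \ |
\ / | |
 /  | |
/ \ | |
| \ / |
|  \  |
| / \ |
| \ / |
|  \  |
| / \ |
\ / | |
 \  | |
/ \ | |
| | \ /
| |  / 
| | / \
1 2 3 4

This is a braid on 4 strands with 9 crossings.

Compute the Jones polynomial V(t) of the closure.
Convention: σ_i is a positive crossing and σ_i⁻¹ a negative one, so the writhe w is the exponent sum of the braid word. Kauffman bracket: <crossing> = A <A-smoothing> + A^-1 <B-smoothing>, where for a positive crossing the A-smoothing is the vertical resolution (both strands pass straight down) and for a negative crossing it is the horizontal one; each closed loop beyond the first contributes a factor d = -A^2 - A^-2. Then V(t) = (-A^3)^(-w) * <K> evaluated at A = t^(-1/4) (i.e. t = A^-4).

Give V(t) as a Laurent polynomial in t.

t^-2 - t^-3 + 3*t^-4 - 3*t^-5 + 3*t^-6 - 3*t^-7 + 2*t^-8 - t^-9

Derivation:
Reading the diagram top to bottom ('/'-over between positions i,i+1 = s_i, '\'-over = s_i^-1): braid word = s1^-1 s2^-1 s2^-1 s2^-1 s1 s2^-1 s2^-1 s1^-1 s3.
The presented braid s1^-1 s2^-1 s2^-1 s2^-1 s1 s2^-1 s2^-1 s1^-1 s3 on 4 strands reduces by inverse Markov moves (closure unchanged at each step):
  Destabilize: the word has the form β·s3 where s3 occurs only as the final letter (β ∈ B_3); drop it and the last strand → 3 strands.
Reduced to β = s1^-1 s2^-1 s2^-1 s2^-1 s1 s2^-1 s2^-1 s1^-1 on 3 strands, 8 crossings.
Compute on β:
Braid: s1^-1 s2^-1 s2^-1 s2^-1 s1 s2^-1 s2^-1 s1^-1 on 3 strands, 8 crossings.
Writhe w = (#positive) - (#negative) = 1 - 7 = -6.
Computing the Kauffman bracket via state sum. There are 2^8 = 256 states.
Each crossing splits two ways (0=vertical, 1=horizontal). The state's weight is A^(#A-smoothings - #B-smoothings) * d^(loops - 1).
Tabulate the states by total A-exponent and number of loops L (A-exp: L × count):
  A^8: L=6 ×1
  A^6: L=5 ×8
  A^4: L=4 ×27, L=6 ×1
  A^2: L=3 ×49, L=5 ×7
  A^0: L=2 ×49, L=4 ×21
  A^-2: L=1 ×22, L=3 ×34
  A^-4: L=2 ×27, L=4 ×1
  A^-6: L=1 ×5, L=3 ×3
  A^-8: L=2 ×1
Each group contributes A^e * Σ count * d^(L-1):
Powers of d = -A^2 - A^-2: d^2 = A^4 + 2 + A^-4; d^3 = -A^6 - 3*A^2 - 3*A^-2 - A^-6; d^4 = A^8 + 4*A^4 + 6 + 4*A^-4 + A^-8; d^5 = -A^10 - 5*A^6 - 10*A^2 - 10*A^-2 - 5*A^-6 - A^-10.
  A^8 * (d^5) = -A^18 - 5*A^14 - 10*A^10 - 10*A^6 - 5*A^2 - A^-2
  A^6 * (8*d^4) = 8*A^14 + 32*A^10 + 48*A^6 + 32*A^2 + 8*A^-2
  A^4 * (27*d^3 + d^5) = -A^14 - 32*A^10 - 91*A^6 - 91*A^2 - 32*A^-2 - A^-6
  A^2 * (49*d^2 + 7*d^4) = 7*A^10 + 77*A^6 + 140*A^2 + 77*A^-2 + 7*A^-6
  A^0 * (49*d + 21*d^3) = -21*A^6 - 112*A^2 - 112*A^-2 - 21*A^-6
  A^-2 * (22 + 34*d^2) = 34*A^2 + 90*A^-2 + 34*A^-6
  A^-4 * (27*d + d^3) = -A^2 - 30*A^-2 - 30*A^-6 - A^-10
  A^-6 * (5 + 3*d^2) = 3*A^-2 + 11*A^-6 + 3*A^-10
  A^-8 * (d) = -A^-6 - A^-10
Summing the groups: <K> = -A^18 + 2*A^14 - 3*A^10 + 3*A^6 - 3*A^2 + 3*A^-2 - A^-6 + A^-10
Normalise by the writhe: (-A^3)^(-w) = (-A^3)^(6) = A^18, so f(A) = A^18 * <K> = -A^36 + 2*A^32 - 3*A^28 + 3*A^24 - 3*A^20 + 3*A^16 - A^12 + A^8.
Substitute A = t^(-1/4), i.e. A^e → t^(-e/4): V(t) = t^-2 - t^-3 + 3*t^-4 - 3*t^-5 + 3*t^-6 - 3*t^-7 + 2*t^-8 - t^-9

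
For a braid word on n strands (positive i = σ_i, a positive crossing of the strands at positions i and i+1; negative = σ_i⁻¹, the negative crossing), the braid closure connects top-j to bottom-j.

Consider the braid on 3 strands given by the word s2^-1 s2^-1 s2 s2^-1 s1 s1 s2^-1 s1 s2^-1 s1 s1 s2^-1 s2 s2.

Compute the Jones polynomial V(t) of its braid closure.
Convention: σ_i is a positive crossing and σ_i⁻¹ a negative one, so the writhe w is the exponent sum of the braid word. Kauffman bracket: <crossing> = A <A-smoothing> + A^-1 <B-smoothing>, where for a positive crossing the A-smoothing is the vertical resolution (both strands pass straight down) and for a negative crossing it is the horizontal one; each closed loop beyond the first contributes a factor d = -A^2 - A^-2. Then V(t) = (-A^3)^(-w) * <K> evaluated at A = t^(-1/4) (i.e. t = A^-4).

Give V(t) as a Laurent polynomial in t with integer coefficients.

-t^6 + 3*t^5 - 5*t^4 + 6*t^3 - 6*t^2 + 6*t - 4 + 3*t^-1 - t^-2

Derivation:
The presented braid s2^-1 s2^-1 s2 s2^-1 s1 s1 s2^-1 s1 s2^-1 s1 s1 s2^-1 s2 s2 on 3 strands reduces by inverse Markov moves (closure unchanged at each step):
  Deconjugate: the word is γ·β·γ⁻¹ with γ = s2^-1 s2^-1 (prefix) and γ⁻¹ = s2 s2 (suffix); strip both.
  Deconjugate: the word is γ·β·γ⁻¹ with γ = s2 (prefix) and γ⁻¹ = s2^-1 (suffix); strip both.
Reduced to β = s2^-1 s1 s1 s2^-1 s1 s2^-1 s1 s1 on 3 strands, 8 crossings.
Compute on β:
Braid: s2^-1 s1 s1 s2^-1 s1 s2^-1 s1 s1 on 3 strands, 8 crossings.
Writhe w = (#positive) - (#negative) = 5 - 3 = 2.
Enumerate smoothing states for the bracket polynomial. There are 2^8 = 256 states.
Each crossing splits two ways (0=vertical, 1=horizontal). The state's weight is A^(#A-smoothings - #B-smoothings) * d^(loops - 1).
Tabulate the states by total A-exponent and number of loops L (A-exp: L × count):
  A^8: L=4 ×1
  A^6: L=3 ×8
  A^4: L=2 ×26, L=4 ×2
  A^2: L=1 ×35, L=3 ×21
  A^0: L=2 ×63, L=4 ×7
  A^-2: L=3 ×55, L=5 ×1
  A^-4: L=4 ×28
  A^-6: L=5 ×8
  A^-8: L=6 ×1
Each group contributes A^e * Σ count * d^(L-1):
Powers of d = -A^2 - A^-2: d^2 = A^4 + 2 + A^-4; d^3 = -A^6 - 3*A^2 - 3*A^-2 - A^-6; d^4 = A^8 + 4*A^4 + 6 + 4*A^-4 + A^-8; d^5 = -A^10 - 5*A^6 - 10*A^2 - 10*A^-2 - 5*A^-6 - A^-10.
  A^8 * (d^3) = -A^14 - 3*A^10 - 3*A^6 - A^2
  A^6 * (8*d^2) = 8*A^10 + 16*A^6 + 8*A^2
  A^4 * (26*d + 2*d^3) = -2*A^10 - 32*A^6 - 32*A^2 - 2*A^-2
  A^2 * (35 + 21*d^2) = 21*A^6 + 77*A^2 + 21*A^-2
  A^0 * (63*d + 7*d^3) = -7*A^6 - 84*A^2 - 84*A^-2 - 7*A^-6
  A^-2 * (55*d^2 + d^4) = A^6 + 59*A^2 + 116*A^-2 + 59*A^-6 + A^-10
  A^-4 * (28*d^3) = -28*A^2 - 84*A^-2 - 84*A^-6 - 28*A^-10
  A^-6 * (8*d^4) = 8*A^2 + 32*A^-2 + 48*A^-6 + 32*A^-10 + 8*A^-14
  A^-8 * (d^5) = -A^2 - 5*A^-2 - 10*A^-6 - 10*A^-10 - 5*A^-14 - A^-18
Summing the groups: <K> = -A^14 + 3*A^10 - 4*A^6 + 6*A^2 - 6*A^-2 + 6*A^-6 - 5*A^-10 + 3*A^-14 - A^-18
Normalise by the writhe: (-A^3)^(-w) = (-A^3)^(-2) = A^-6, so f(A) = A^-6 * <K> = -A^8 + 3*A^4 - 4 + 6*A^-4 - 6*A^-8 + 6*A^-12 - 5*A^-16 + 3*A^-20 - A^-24.
Substitute A = t^(-1/4), i.e. A^e → t^(-e/4): V(t) = -t^6 + 3*t^5 - 5*t^4 + 6*t^3 - 6*t^2 + 6*t - 4 + 3*t^-1 - t^-2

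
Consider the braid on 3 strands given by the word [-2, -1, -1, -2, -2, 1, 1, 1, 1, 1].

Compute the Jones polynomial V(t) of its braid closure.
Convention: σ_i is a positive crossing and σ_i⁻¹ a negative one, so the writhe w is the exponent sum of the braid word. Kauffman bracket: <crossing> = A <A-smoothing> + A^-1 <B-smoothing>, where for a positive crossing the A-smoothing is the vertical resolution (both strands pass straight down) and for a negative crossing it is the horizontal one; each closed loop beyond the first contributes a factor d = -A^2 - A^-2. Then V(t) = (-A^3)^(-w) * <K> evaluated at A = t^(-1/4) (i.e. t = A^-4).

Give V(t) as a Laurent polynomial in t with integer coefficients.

Braid: s2^-1 s1^-1 s1^-1 s2^-1 s2^-1 s1 s1 s1 s1 s1 on 3 strands, 10 crossings.
Writhe w = (#positive) - (#negative) = 5 - 5 = 0.
Computing the Kauffman bracket via state sum. There are 2^10 = 1024 states.
Each crossing splits two ways (0=vertical, 1=horizontal). The state's weight is A^(#A-smoothings - #B-smoothings) * d^(loops - 1).
Tabulate the states by total A-exponent and number of loops L (A-exp: L × count):
  A^10: L=4 ×1
  A^8: L=3 ×10
  A^6: L=2 ×29, L=4 ×16
  A^4: L=1 ×26, L=3 ×74, L=5 ×20
  A^2: L=2 ×90, L=4 ×105, L=6 ×15
  A^0: L=1 ×15, L=3 ×141, L=5 ×90, L=7 ×6
  A^-2: L=2 ×35, L=4 ×130, L=6 ×44, L=8 ×1
  A^-4: L=3 ×40, L=5 ×69, L=7 ×11
  A^-6: L=4 ×25, L=6 ×19, L=8 ×1
  A^-8: L=5 ×8, L=7 ×2
  A^-10: L=6 ×1
Each group contributes A^e * Σ count * d^(L-1):
Powers of d = -A^2 - A^-2: d^2 = A^4 + 2 + A^-4; d^3 = -A^6 - 3*A^2 - 3*A^-2 - A^-6; d^4 = A^8 + 4*A^4 + 6 + 4*A^-4 + A^-8; d^5 = -A^10 - 5*A^6 - 10*A^2 - 10*A^-2 - 5*A^-6 - A^-10; d^6 = A^12 + 6*A^8 + 15*A^4 + 20 + 15*A^-4 + 6*A^-8 + A^-12; d^7 = -A^14 - 7*A^10 - 21*A^6 - 35*A^2 - 35*A^-2 - 21*A^-6 - 7*A^-10 - A^-14.
  A^10 * (d^3) = -A^16 - 3*A^12 - 3*A^8 - A^4
  A^8 * (10*d^2) = 10*A^12 + 20*A^8 + 10*A^4
  A^6 * (29*d + 16*d^3) = -16*A^12 - 77*A^8 - 77*A^4 - 16
  A^4 * (26 + 74*d^2 + 20*d^4) = 20*A^12 + 154*A^8 + 294*A^4 + 154 + 20*A^-4
  A^2 * (90*d + 105*d^3 + 15*d^5) = -15*A^12 - 180*A^8 - 555*A^4 - 555 - 180*A^-4 - 15*A^-8
  A^0 * (15 + 141*d^2 + 90*d^4 + 6*d^6) = 6*A^12 + 126*A^8 + 591*A^4 + 957 + 591*A^-4 + 126*A^-8 + 6*A^-12
  A^-2 * (35*d + 130*d^3 + 44*d^5 + d^7) = -A^12 - 51*A^8 - 371*A^4 - 900 - 900*A^-4 - 371*A^-8 - 51*A^-12 - A^-16
  A^-4 * (40*d^2 + 69*d^4 + 11*d^6) = 11*A^8 + 135*A^4 + 481 + 714*A^-4 + 481*A^-8 + 135*A^-12 + 11*A^-16
  A^-6 * (25*d^3 + 19*d^5 + d^7) = -A^8 - 26*A^4 - 141 - 300*A^-4 - 300*A^-8 - 141*A^-12 - 26*A^-16 - A^-20
  A^-8 * (8*d^4 + 2*d^6) = 2*A^4 + 20 + 62*A^-4 + 88*A^-8 + 62*A^-12 + 20*A^-16 + 2*A^-20
  A^-10 * (d^5) = -1 - 5*A^-4 - 10*A^-8 - 10*A^-12 - 5*A^-16 - A^-20
Summing the groups: <K> = -A^16 + A^12 - A^8 + 2*A^4 - 1 + 2*A^-4 - A^-8 + A^-12 - A^-16
Normalise by the writhe: (-A^3)^(-w) = (-A^3)^(0) = 1, so f(A) = 1 * <K> = -A^16 + A^12 - A^8 + 2*A^4 - 1 + 2*A^-4 - A^-8 + A^-12 - A^-16.
Substitute A = t^(-1/4), i.e. A^e → t^(-e/4): V(t) = -t^4 + t^3 - t^2 + 2*t - 1 + 2*t^-1 - t^-2 + t^-3 - t^-4

Answer: -t^4 + t^3 - t^2 + 2*t - 1 + 2*t^-1 - t^-2 + t^-3 - t^-4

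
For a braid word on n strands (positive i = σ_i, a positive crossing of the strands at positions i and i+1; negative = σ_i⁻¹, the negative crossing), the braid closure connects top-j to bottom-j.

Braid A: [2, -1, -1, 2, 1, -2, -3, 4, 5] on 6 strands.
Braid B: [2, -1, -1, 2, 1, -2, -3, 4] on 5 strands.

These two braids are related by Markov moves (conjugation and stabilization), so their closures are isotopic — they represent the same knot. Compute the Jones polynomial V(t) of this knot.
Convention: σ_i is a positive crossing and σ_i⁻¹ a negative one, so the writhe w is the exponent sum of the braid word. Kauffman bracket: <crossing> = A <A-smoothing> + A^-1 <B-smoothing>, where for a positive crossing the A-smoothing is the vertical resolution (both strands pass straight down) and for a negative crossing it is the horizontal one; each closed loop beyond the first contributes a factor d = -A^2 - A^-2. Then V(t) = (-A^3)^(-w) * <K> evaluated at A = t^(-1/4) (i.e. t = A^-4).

Markov-equivalent braids have isotopic closures, hence identical knot invariants. Strip the Markov moves from each word to reach a common short braid β, then compute V(t) once on β.
Braid A: s2 s1^-1 s1^-1 s2 s1 s2^-1 s3^-1 s4 s5 on 6 strands reduces by inverse Markov moves (closure unchanged at each step):
  Destabilize: the word has the form β·s5 where s5 occurs only as the final letter (β ∈ B_5); drop it and the last strand → 5 strands.
  Destabilize: the word has the form β·s4 where s4 occurs only as the final letter (β ∈ B_4); drop it and the last strand → 4 strands.
  Destabilize: the word has the form β·s3^-1 where s3^-1 occurs only as the final letter (β ∈ B_3); drop it and the last strand → 3 strands.
Reduced to β = s2 s1^-1 s1^-1 s2 s1 s2^-1 on 3 strands, 6 crossings.
Braid B: s2 s1^-1 s1^-1 s2 s1 s2^-1 s3^-1 s4 on 5 strands reduces by inverse Markov moves (closure unchanged at each step):
  Destabilize: the word has the form β·s4 where s4 occurs only as the final letter (β ∈ B_4); drop it and the last strand → 4 strands.
  Destabilize: the word has the form β·s3^-1 where s3^-1 occurs only as the final letter (β ∈ B_3); drop it and the last strand → 3 strands.
Reduced to β = s2 s1^-1 s1^-1 s2 s1 s2^-1 on 3 strands, 6 crossings.
Both give the same β = s2 s1^-1 s1^-1 s2 s1 s2^-1 on 3 strands, so one state sum suffices:
Braid: s2 s1^-1 s1^-1 s2 s1 s2^-1 on 3 strands, 6 crossings.
Writhe w = (#positive) - (#negative) = 3 - 3 = 0.
State-sum expansion of <K>. There are 2^6 = 64 states.
For each crossing: s=0 is the vertical smoothing, s=1 horizontal. Crossing k contributes A^(sign_k * (1 - 2*s_k)); loop factor d = -A^2 - A^-2.
Tabulate the states by total A-exponent and number of loops L (A-exp: L × count):
  A^6: L=2 ×1
  A^4: L=1 ×2, L=3 ×4
  A^2: L=2 ×12, L=4 ×3
  A^0: L=1 ×7, L=3 ×13
  A^-2: L=2 ×14, L=4 ×1
  A^-4: L=1 ×4, L=3 ×2
  A^-6: L=2 ×1
Each group contributes A^e * Σ count * d^(L-1):
Powers of d = -A^2 - A^-2: d^2 = A^4 + 2 + A^-4; d^3 = -A^6 - 3*A^2 - 3*A^-2 - A^-6.
  A^6 * (d) = -A^8 - A^4
  A^4 * (2 + 4*d^2) = 4*A^8 + 10*A^4 + 4
  A^2 * (12*d + 3*d^3) = -3*A^8 - 21*A^4 - 21 - 3*A^-4
  A^0 * (7 + 13*d^2) = 13*A^4 + 33 + 13*A^-4
  A^-2 * (14*d + d^3) = -A^4 - 17 - 17*A^-4 - A^-8
  A^-4 * (4 + 2*d^2) = 2 + 8*A^-4 + 2*A^-8
  A^-6 * (d) = -A^-4 - A^-8
Summing the groups: <K> = 1
Normalise by the writhe: (-A^3)^(-w) = (-A^3)^(0) = 1, so f(A) = 1 * <K> = 1.
Substitute A = t^(-1/4), i.e. A^e → t^(-e/4): V(t) = 1

Answer: 1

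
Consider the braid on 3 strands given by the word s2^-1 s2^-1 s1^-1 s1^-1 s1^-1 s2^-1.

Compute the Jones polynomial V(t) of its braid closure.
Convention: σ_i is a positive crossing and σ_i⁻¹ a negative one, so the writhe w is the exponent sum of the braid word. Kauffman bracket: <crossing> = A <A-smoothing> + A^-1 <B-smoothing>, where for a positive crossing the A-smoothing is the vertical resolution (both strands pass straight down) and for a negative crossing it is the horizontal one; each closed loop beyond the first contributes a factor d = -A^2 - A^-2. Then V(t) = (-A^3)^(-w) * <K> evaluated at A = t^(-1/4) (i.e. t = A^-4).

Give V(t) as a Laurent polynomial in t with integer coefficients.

t^-2 + 2*t^-4 - 2*t^-5 + t^-6 - 2*t^-7 + t^-8

Derivation:
Braid: s2^-1 s2^-1 s1^-1 s1^-1 s1^-1 s2^-1 on 3 strands, 6 crossings.
Writhe w = (#positive) - (#negative) = 0 - 6 = -6.
State-sum expansion of <K>. There are 2^6 = 64 states.
For each crossing: s=0 is the vertical smoothing, s=1 horizontal. Crossing k contributes A^(sign_k * (1 - 2*s_k)); loop factor d = -A^2 - A^-2.
Tabulate the states by total A-exponent and number of loops L (A-exp: L × count):
  A^6: L=5 ×1
  A^4: L=4 ×6
  A^2: L=3 ×15
  A^0: L=2 ×18, L=4 ×2
  A^-2: L=1 ×9, L=3 ×6
  A^-4: L=2 ×6
  A^-6: L=3 ×1
Each group contributes A^e * Σ count * d^(L-1):
Powers of d = -A^2 - A^-2: d^2 = A^4 + 2 + A^-4; d^3 = -A^6 - 3*A^2 - 3*A^-2 - A^-6; d^4 = A^8 + 4*A^4 + 6 + 4*A^-4 + A^-8.
  A^6 * (d^4) = A^14 + 4*A^10 + 6*A^6 + 4*A^2 + A^-2
  A^4 * (6*d^3) = -6*A^10 - 18*A^6 - 18*A^2 - 6*A^-2
  A^2 * (15*d^2) = 15*A^6 + 30*A^2 + 15*A^-2
  A^0 * (18*d + 2*d^3) = -2*A^6 - 24*A^2 - 24*A^-2 - 2*A^-6
  A^-2 * (9 + 6*d^2) = 6*A^2 + 21*A^-2 + 6*A^-6
  A^-4 * (6*d) = -6*A^-2 - 6*A^-6
  A^-6 * (d^2) = A^-2 + 2*A^-6 + A^-10
Summing the groups: <K> = A^14 - 2*A^10 + A^6 - 2*A^2 + 2*A^-2 + A^-10
Normalise by the writhe: (-A^3)^(-w) = (-A^3)^(6) = A^18, so f(A) = A^18 * <K> = A^32 - 2*A^28 + A^24 - 2*A^20 + 2*A^16 + A^8.
Substitute A = t^(-1/4), i.e. A^e → t^(-e/4): V(t) = t^-2 + 2*t^-4 - 2*t^-5 + t^-6 - 2*t^-7 + t^-8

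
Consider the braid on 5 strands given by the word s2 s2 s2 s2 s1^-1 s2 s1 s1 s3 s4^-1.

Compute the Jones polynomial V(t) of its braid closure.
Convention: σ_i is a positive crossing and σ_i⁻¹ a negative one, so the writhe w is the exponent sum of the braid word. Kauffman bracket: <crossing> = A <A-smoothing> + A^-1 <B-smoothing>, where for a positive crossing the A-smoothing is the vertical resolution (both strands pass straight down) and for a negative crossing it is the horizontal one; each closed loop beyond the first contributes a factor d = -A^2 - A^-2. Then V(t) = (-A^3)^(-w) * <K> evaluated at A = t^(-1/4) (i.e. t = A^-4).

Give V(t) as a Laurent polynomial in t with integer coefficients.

-t^9 + t^8 - 2*t^7 + 3*t^6 - 2*t^5 + 2*t^4 - t^3 + t^2

Derivation:
The presented braid s2 s2 s2 s2 s1^-1 s2 s1 s1 s3 s4^-1 on 5 strands reduces by inverse Markov moves (closure unchanged at each step):
  Destabilize: the word has the form β·s4^-1 where s4^-1 occurs only as the final letter (β ∈ B_4); drop it and the last strand → 4 strands.
  Destabilize: the word has the form β·s3 where s3 occurs only as the final letter (β ∈ B_3); drop it and the last strand → 3 strands.
Reduced to β = s2 s2 s2 s2 s1^-1 s2 s1 s1 on 3 strands, 8 crossings.
Compute on β:
Braid: s2 s2 s2 s2 s1^-1 s2 s1 s1 on 3 strands, 8 crossings.
Writhe w = (#positive) - (#negative) = 7 - 1 = 6.
Computing the Kauffman bracket via state sum. There are 2^8 = 256 states.
Smooth each crossing (0=||, 1=⌣⌢); contribution A^(Σ sign_k(1-2s_k)) * d^(L-1).
Tabulate the states by total A-exponent and number of loops L (A-exp: L × count):
  A^8: L=2 ×1
  A^6: L=1 ×5, L=3 ×3
  A^4: L=2 ×27, L=4 ×1
  A^2: L=1 ×18, L=3 ×38
  A^0: L=2 ×41, L=4 ×29
  A^-2: L=3 ×44, L=5 ×12
  A^-4: L=4 ×26, L=6 ×2
  A^-6: L=5 ×8
  A^-8: L=6 ×1
Each group contributes A^e * Σ count * d^(L-1):
Powers of d = -A^2 - A^-2: d^2 = A^4 + 2 + A^-4; d^3 = -A^6 - 3*A^2 - 3*A^-2 - A^-6; d^4 = A^8 + 4*A^4 + 6 + 4*A^-4 + A^-8; d^5 = -A^10 - 5*A^6 - 10*A^2 - 10*A^-2 - 5*A^-6 - A^-10.
  A^8 * (d) = -A^10 - A^6
  A^6 * (5 + 3*d^2) = 3*A^10 + 11*A^6 + 3*A^2
  A^4 * (27*d + d^3) = -A^10 - 30*A^6 - 30*A^2 - A^-2
  A^2 * (18 + 38*d^2) = 38*A^6 + 94*A^2 + 38*A^-2
  A^0 * (41*d + 29*d^3) = -29*A^6 - 128*A^2 - 128*A^-2 - 29*A^-6
  A^-2 * (44*d^2 + 12*d^4) = 12*A^6 + 92*A^2 + 160*A^-2 + 92*A^-6 + 12*A^-10
  A^-4 * (26*d^3 + 2*d^5) = -2*A^6 - 36*A^2 - 98*A^-2 - 98*A^-6 - 36*A^-10 - 2*A^-14
  A^-6 * (8*d^4) = 8*A^2 + 32*A^-2 + 48*A^-6 + 32*A^-10 + 8*A^-14
  A^-8 * (d^5) = -A^2 - 5*A^-2 - 10*A^-6 - 10*A^-10 - 5*A^-14 - A^-18
Summing the groups: <K> = A^10 - A^6 + 2*A^2 - 2*A^-2 + 3*A^-6 - 2*A^-10 + A^-14 - A^-18
Normalise by the writhe: (-A^3)^(-w) = (-A^3)^(-6) = A^-18, so f(A) = A^-18 * <K> = A^-8 - A^-12 + 2*A^-16 - 2*A^-20 + 3*A^-24 - 2*A^-28 + A^-32 - A^-36.
Substitute A = t^(-1/4), i.e. A^e → t^(-e/4): V(t) = -t^9 + t^8 - 2*t^7 + 3*t^6 - 2*t^5 + 2*t^4 - t^3 + t^2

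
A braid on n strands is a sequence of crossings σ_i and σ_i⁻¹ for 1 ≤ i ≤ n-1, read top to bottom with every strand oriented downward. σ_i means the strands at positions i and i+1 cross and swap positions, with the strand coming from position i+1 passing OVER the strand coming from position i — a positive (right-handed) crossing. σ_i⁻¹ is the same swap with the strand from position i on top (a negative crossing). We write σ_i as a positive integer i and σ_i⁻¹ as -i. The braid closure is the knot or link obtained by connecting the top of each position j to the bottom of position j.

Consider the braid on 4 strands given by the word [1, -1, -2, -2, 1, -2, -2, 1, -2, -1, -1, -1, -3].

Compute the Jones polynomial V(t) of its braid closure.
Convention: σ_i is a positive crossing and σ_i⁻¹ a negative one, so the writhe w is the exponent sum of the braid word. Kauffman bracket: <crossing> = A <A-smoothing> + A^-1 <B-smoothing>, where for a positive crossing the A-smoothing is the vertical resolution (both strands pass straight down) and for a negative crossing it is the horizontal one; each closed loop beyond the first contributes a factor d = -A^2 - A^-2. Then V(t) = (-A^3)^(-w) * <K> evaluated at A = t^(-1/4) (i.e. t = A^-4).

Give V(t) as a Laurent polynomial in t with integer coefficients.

The presented braid s1 s1^-1 s2^-1 s2^-1 s1 s2^-1 s2^-1 s1 s2^-1 s1^-1 s1^-1 s1^-1 s3^-1 on 4 strands reduces by inverse Markov moves (closure unchanged at each step):
  Destabilize: the word has the form β·s3^-1 where s3^-1 occurs only as the final letter (β ∈ B_3); drop it and the last strand → 3 strands.
  Deconjugate: the word is γ·β·γ⁻¹ with γ = s1 (prefix) and γ⁻¹ = s1^-1 (suffix); strip both.
Reduced to β = s1^-1 s2^-1 s2^-1 s1 s2^-1 s2^-1 s1 s2^-1 s1^-1 s1^-1 on 3 strands, 10 crossings.
Compute on β:
Braid: s1^-1 s2^-1 s2^-1 s1 s2^-1 s2^-1 s1 s2^-1 s1^-1 s1^-1 on 3 strands, 10 crossings.
Writhe w = (#positive) - (#negative) = 2 - 8 = -6.
State-sum expansion of <K>. There are 2^10 = 1024 states.
Smooth each crossing (0=||, 1=⌣⌢); contribution A^(Σ sign_k(1-2s_k)) * d^(L-1).
Tabulate the states by total A-exponent and number of loops L (A-exp: L × count):
  A^10: L=7 ×1
  A^8: L=6 ×10
  A^6: L=5 ×44, L=7 ×1
  A^4: L=4 ×110, L=6 ×10
  A^2: L=3 ×166, L=5 ×44
  A^0: L=2 ×144, L=4 ×106, L=6 ×2
  A^-2: L=1 ×57, L=3 ×140, L=5 ×13
  A^-4: L=2 ×91, L=4 ×28, L=6 ×1
  A^-6: L=1 ×16, L=3 ×26, L=5 ×3
  A^-8: L=2 ×7, L=4 ×3
  A^-10: L=3 ×1
Each group contributes A^e * Σ count * d^(L-1):
Powers of d = -A^2 - A^-2: d^2 = A^4 + 2 + A^-4; d^3 = -A^6 - 3*A^2 - 3*A^-2 - A^-6; d^4 = A^8 + 4*A^4 + 6 + 4*A^-4 + A^-8; d^5 = -A^10 - 5*A^6 - 10*A^2 - 10*A^-2 - 5*A^-6 - A^-10; d^6 = A^12 + 6*A^8 + 15*A^4 + 20 + 15*A^-4 + 6*A^-8 + A^-12.
  A^10 * (d^6) = A^22 + 6*A^18 + 15*A^14 + 20*A^10 + 15*A^6 + 6*A^2 + A^-2
  A^8 * (10*d^5) = -10*A^18 - 50*A^14 - 100*A^10 - 100*A^6 - 50*A^2 - 10*A^-2
  A^6 * (44*d^4 + d^6) = A^18 + 50*A^14 + 191*A^10 + 284*A^6 + 191*A^2 + 50*A^-2 + A^-6
  A^4 * (110*d^3 + 10*d^5) = -10*A^14 - 160*A^10 - 430*A^6 - 430*A^2 - 160*A^-2 - 10*A^-6
  A^2 * (166*d^2 + 44*d^4) = 44*A^10 + 342*A^6 + 596*A^2 + 342*A^-2 + 44*A^-6
  A^0 * (144*d + 106*d^3 + 2*d^5) = -2*A^10 - 116*A^6 - 482*A^2 - 482*A^-2 - 116*A^-6 - 2*A^-10
  A^-2 * (57 + 140*d^2 + 13*d^4) = 13*A^6 + 192*A^2 + 415*A^-2 + 192*A^-6 + 13*A^-10
  A^-4 * (91*d + 28*d^3 + d^5) = -A^6 - 33*A^2 - 185*A^-2 - 185*A^-6 - 33*A^-10 - A^-14
  A^-6 * (16 + 26*d^2 + 3*d^4) = 3*A^2 + 38*A^-2 + 86*A^-6 + 38*A^-10 + 3*A^-14
  A^-8 * (7*d + 3*d^3) = -3*A^-2 - 16*A^-6 - 16*A^-10 - 3*A^-14
  A^-10 * (d^2) = A^-6 + 2*A^-10 + A^-14
Summing the groups: <K> = A^22 - 3*A^18 + 5*A^14 - 7*A^10 + 7*A^6 - 7*A^2 + 6*A^-2 - 3*A^-6 + 2*A^-10
Normalise by the writhe: (-A^3)^(-w) = (-A^3)^(6) = A^18, so f(A) = A^18 * <K> = A^40 - 3*A^36 + 5*A^32 - 7*A^28 + 7*A^24 - 7*A^20 + 6*A^16 - 3*A^12 + 2*A^8.
Substitute A = t^(-1/4), i.e. A^e → t^(-e/4): V(t) = 2*t^-2 - 3*t^-3 + 6*t^-4 - 7*t^-5 + 7*t^-6 - 7*t^-7 + 5*t^-8 - 3*t^-9 + t^-10

Answer: 2*t^-2 - 3*t^-3 + 6*t^-4 - 7*t^-5 + 7*t^-6 - 7*t^-7 + 5*t^-8 - 3*t^-9 + t^-10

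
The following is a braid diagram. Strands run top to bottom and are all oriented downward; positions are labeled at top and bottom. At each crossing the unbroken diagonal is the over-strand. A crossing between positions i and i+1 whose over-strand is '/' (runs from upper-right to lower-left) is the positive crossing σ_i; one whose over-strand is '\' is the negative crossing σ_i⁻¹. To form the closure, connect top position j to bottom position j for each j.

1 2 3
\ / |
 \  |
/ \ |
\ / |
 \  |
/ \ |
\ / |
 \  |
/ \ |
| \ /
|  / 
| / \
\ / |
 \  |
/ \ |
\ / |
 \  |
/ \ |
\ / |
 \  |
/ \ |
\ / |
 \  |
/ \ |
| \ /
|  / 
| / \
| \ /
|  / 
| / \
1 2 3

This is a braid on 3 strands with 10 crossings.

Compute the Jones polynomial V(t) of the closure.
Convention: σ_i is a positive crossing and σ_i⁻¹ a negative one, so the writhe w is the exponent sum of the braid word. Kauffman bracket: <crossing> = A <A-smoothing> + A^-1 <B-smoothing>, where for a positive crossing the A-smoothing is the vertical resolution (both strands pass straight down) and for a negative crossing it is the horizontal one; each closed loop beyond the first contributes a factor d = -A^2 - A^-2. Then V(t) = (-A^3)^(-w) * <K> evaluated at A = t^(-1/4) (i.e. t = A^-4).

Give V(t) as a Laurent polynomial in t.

Reading the diagram top to bottom ('/'-over between positions i,i+1 = s_i, '\'-over = s_i^-1): braid word = s1^-1 s1^-1 s1^-1 s2 s1^-1 s1^-1 s1^-1 s1^-1 s2 s2.
Braid: s1^-1 s1^-1 s1^-1 s2 s1^-1 s1^-1 s1^-1 s1^-1 s2 s2 on 3 strands, 10 crossings.
Writhe w = (#positive) - (#negative) = 3 - 7 = -4.
Computing the Kauffman bracket via state sum. There are 2^10 = 1024 states.
Smooth each crossing (0=||, 1=⌣⌢); contribution A^(Σ sign_k(1-2s_k)) * d^(L-1).
Tabulate the states by total A-exponent and number of loops L (A-exp: L × count):
  A^10: L=8 ×1
  A^8: L=7 ×10
  A^6: L=6 ×44, L=8 ×1
  A^4: L=5 ×112, L=7 ×8
  A^2: L=4 ×182, L=6 ×28
  A^0: L=3 ×194, L=5 ×58
  A^-2: L=2 ×130, L=4 ×79, L=6 ×1
  A^-4: L=1 ×45, L=3 ×70, L=5 ×5
  A^-6: L=2 ×36, L=4 ×9
  A^-8: L=3 ×10
  A^-10: L=4 ×1
Each group contributes A^e * Σ count * d^(L-1):
Powers of d = -A^2 - A^-2: d^2 = A^4 + 2 + A^-4; d^3 = -A^6 - 3*A^2 - 3*A^-2 - A^-6; d^4 = A^8 + 4*A^4 + 6 + 4*A^-4 + A^-8; d^5 = -A^10 - 5*A^6 - 10*A^2 - 10*A^-2 - 5*A^-6 - A^-10; d^6 = A^12 + 6*A^8 + 15*A^4 + 20 + 15*A^-4 + 6*A^-8 + A^-12; d^7 = -A^14 - 7*A^10 - 21*A^6 - 35*A^2 - 35*A^-2 - 21*A^-6 - 7*A^-10 - A^-14.
  A^10 * (d^7) = -A^24 - 7*A^20 - 21*A^16 - 35*A^12 - 35*A^8 - 21*A^4 - 7 - A^-4
  A^8 * (10*d^6) = 10*A^20 + 60*A^16 + 150*A^12 + 200*A^8 + 150*A^4 + 60 + 10*A^-4
  A^6 * (44*d^5 + d^7) = -A^20 - 51*A^16 - 241*A^12 - 475*A^8 - 475*A^4 - 241 - 51*A^-4 - A^-8
  A^4 * (112*d^4 + 8*d^6) = 8*A^16 + 160*A^12 + 568*A^8 + 832*A^4 + 568 + 160*A^-4 + 8*A^-8
  A^2 * (182*d^3 + 28*d^5) = -28*A^12 - 322*A^8 - 826*A^4 - 826 - 322*A^-4 - 28*A^-8
  A^0 * (194*d^2 + 58*d^4) = 58*A^8 + 426*A^4 + 736 + 426*A^-4 + 58*A^-8
  A^-2 * (130*d + 79*d^3 + d^5) = -A^8 - 84*A^4 - 377 - 377*A^-4 - 84*A^-8 - A^-12
  A^-4 * (45 + 70*d^2 + 5*d^4) = 5*A^4 + 90 + 215*A^-4 + 90*A^-8 + 5*A^-12
  A^-6 * (36*d + 9*d^3) = -9 - 63*A^-4 - 63*A^-8 - 9*A^-12
  A^-8 * (10*d^2) = 10*A^-4 + 20*A^-8 + 10*A^-12
  A^-10 * (d^3) = -A^-4 - 3*A^-8 - 3*A^-12 - A^-16
Summing the groups: <K> = -A^24 + 2*A^20 - 4*A^16 + 6*A^12 - 7*A^8 + 7*A^4 - 6 + 6*A^-4 - 3*A^-8 + 2*A^-12 - A^-16
Normalise by the writhe: (-A^3)^(-w) = (-A^3)^(4) = A^12, so f(A) = A^12 * <K> = -A^36 + 2*A^32 - 4*A^28 + 6*A^24 - 7*A^20 + 7*A^16 - 6*A^12 + 6*A^8 - 3*A^4 + 2 - A^-4.
Substitute A = t^(-1/4), i.e. A^e → t^(-e/4): V(t) = -t + 2 - 3*t^-1 + 6*t^-2 - 6*t^-3 + 7*t^-4 - 7*t^-5 + 6*t^-6 - 4*t^-7 + 2*t^-8 - t^-9

Answer: -t + 2 - 3*t^-1 + 6*t^-2 - 6*t^-3 + 7*t^-4 - 7*t^-5 + 6*t^-6 - 4*t^-7 + 2*t^-8 - t^-9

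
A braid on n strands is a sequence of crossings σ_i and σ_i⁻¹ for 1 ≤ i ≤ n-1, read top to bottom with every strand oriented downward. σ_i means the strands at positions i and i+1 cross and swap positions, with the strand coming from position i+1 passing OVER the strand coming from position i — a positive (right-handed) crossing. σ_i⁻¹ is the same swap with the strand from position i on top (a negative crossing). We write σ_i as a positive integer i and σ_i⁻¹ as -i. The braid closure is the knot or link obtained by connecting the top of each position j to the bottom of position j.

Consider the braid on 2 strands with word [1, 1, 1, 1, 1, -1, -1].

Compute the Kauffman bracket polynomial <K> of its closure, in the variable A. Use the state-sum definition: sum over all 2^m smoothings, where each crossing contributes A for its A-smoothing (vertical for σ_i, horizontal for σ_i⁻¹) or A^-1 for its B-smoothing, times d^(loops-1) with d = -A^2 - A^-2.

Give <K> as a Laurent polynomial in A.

-A^5 - A^-3 + A^-7

Derivation:
First cancel adjacent σ_i σ_i⁻¹ pairs (Reidemeister II — same braid, same closure): s1 s1 s1 s1 s1 s1^-1 s1^-1 → s1 s1 s1.
Braid: s1 s1 s1 on 2 strands, 3 crossings.
Writhe w = (#positive) - (#negative) = 3 - 0 = 3.
Computing the Kauffman bracket via state sum. There are 2^3 = 8 states.
Smooth each crossing (0=||, 1=⌣⌢); contribution A^(Σ sign_k(1-2s_k)) * d^(L-1).
  state 000: A-exp=+3, loops=2, term = A^3 * d^1
  state 001: A-exp=+1, loops=1, term = A^1 * d^0
  state 010: A-exp=+1, loops=1, term = A^1 * d^0
  state 011: A-exp=-1, loops=2, term = A^-1 * d^1
  state 100: A-exp=+1, loops=1, term = A^1 * d^0
  state 101: A-exp=-1, loops=2, term = A^-1 * d^1
  state 110: A-exp=-1, loops=2, term = A^-1 * d^1
  state 111: A-exp=-3, loops=3, term = A^-3 * d^2
Collect the terms by A-exponent (count of states per loop number):
Powers of d = -A^2 - A^-2: d^2 = A^4 + 2 + A^-4.
  A^3 * (d) = -A^5 - A
  A^1 * (3) = 3*A
  A^-1 * (3*d) = -3*A - 3*A^-3
  A^-3 * (d^2) = A + 2*A^-3 + A^-7
Summing the groups: <K> = -A^5 - A^-3 + A^-7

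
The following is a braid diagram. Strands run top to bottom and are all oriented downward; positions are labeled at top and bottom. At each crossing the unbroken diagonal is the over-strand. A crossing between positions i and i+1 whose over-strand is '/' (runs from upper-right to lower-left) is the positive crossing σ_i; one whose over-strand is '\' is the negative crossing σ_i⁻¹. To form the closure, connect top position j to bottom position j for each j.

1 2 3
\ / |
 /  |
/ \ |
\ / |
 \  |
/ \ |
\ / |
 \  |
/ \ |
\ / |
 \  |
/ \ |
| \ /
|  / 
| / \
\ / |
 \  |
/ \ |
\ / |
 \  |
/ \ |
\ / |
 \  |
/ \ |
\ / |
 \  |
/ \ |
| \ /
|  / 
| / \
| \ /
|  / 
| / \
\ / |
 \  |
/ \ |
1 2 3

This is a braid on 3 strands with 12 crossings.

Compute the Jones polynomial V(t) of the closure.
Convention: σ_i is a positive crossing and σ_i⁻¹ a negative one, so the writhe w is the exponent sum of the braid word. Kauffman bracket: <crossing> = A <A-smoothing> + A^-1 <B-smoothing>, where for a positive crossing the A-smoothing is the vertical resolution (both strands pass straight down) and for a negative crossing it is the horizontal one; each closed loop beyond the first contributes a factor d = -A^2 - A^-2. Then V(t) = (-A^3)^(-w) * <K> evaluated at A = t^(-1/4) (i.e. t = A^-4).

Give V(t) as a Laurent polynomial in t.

Reading the diagram top to bottom ('/'-over between positions i,i+1 = s_i, '\'-over = s_i^-1): braid word = s1 s1^-1 s1^-1 s1^-1 s2 s1^-1 s1^-1 s1^-1 s1^-1 s2 s2 s1^-1.
The presented braid s1 s1^-1 s1^-1 s1^-1 s2 s1^-1 s1^-1 s1^-1 s1^-1 s2 s2 s1^-1 on 3 strands reduces by inverse Markov moves (closure unchanged at each step):
  Deconjugate: the word is γ·β·γ⁻¹ with γ = s1 (prefix) and γ⁻¹ = s1^-1 (suffix); strip both.
Reduced to β = s1^-1 s1^-1 s1^-1 s2 s1^-1 s1^-1 s1^-1 s1^-1 s2 s2 on 3 strands, 10 crossings.
Compute on β:
Braid: s1^-1 s1^-1 s1^-1 s2 s1^-1 s1^-1 s1^-1 s1^-1 s2 s2 on 3 strands, 10 crossings.
Writhe w = (#positive) - (#negative) = 3 - 7 = -4.
Enumerate smoothing states for the bracket polynomial. There are 2^10 = 1024 states.
Each crossing splits two ways (0=vertical, 1=horizontal). The state's weight is A^(#A-smoothings - #B-smoothings) * d^(loops - 1).
Tabulate the states by total A-exponent and number of loops L (A-exp: L × count):
  A^10: L=8 ×1
  A^8: L=7 ×10
  A^6: L=6 ×44, L=8 ×1
  A^4: L=5 ×112, L=7 ×8
  A^2: L=4 ×182, L=6 ×28
  A^0: L=3 ×194, L=5 ×58
  A^-2: L=2 ×130, L=4 ×79, L=6 ×1
  A^-4: L=1 ×45, L=3 ×70, L=5 ×5
  A^-6: L=2 ×36, L=4 ×9
  A^-8: L=3 ×10
  A^-10: L=4 ×1
Each group contributes A^e * Σ count * d^(L-1):
Powers of d = -A^2 - A^-2: d^2 = A^4 + 2 + A^-4; d^3 = -A^6 - 3*A^2 - 3*A^-2 - A^-6; d^4 = A^8 + 4*A^4 + 6 + 4*A^-4 + A^-8; d^5 = -A^10 - 5*A^6 - 10*A^2 - 10*A^-2 - 5*A^-6 - A^-10; d^6 = A^12 + 6*A^8 + 15*A^4 + 20 + 15*A^-4 + 6*A^-8 + A^-12; d^7 = -A^14 - 7*A^10 - 21*A^6 - 35*A^2 - 35*A^-2 - 21*A^-6 - 7*A^-10 - A^-14.
  A^10 * (d^7) = -A^24 - 7*A^20 - 21*A^16 - 35*A^12 - 35*A^8 - 21*A^4 - 7 - A^-4
  A^8 * (10*d^6) = 10*A^20 + 60*A^16 + 150*A^12 + 200*A^8 + 150*A^4 + 60 + 10*A^-4
  A^6 * (44*d^5 + d^7) = -A^20 - 51*A^16 - 241*A^12 - 475*A^8 - 475*A^4 - 241 - 51*A^-4 - A^-8
  A^4 * (112*d^4 + 8*d^6) = 8*A^16 + 160*A^12 + 568*A^8 + 832*A^4 + 568 + 160*A^-4 + 8*A^-8
  A^2 * (182*d^3 + 28*d^5) = -28*A^12 - 322*A^8 - 826*A^4 - 826 - 322*A^-4 - 28*A^-8
  A^0 * (194*d^2 + 58*d^4) = 58*A^8 + 426*A^4 + 736 + 426*A^-4 + 58*A^-8
  A^-2 * (130*d + 79*d^3 + d^5) = -A^8 - 84*A^4 - 377 - 377*A^-4 - 84*A^-8 - A^-12
  A^-4 * (45 + 70*d^2 + 5*d^4) = 5*A^4 + 90 + 215*A^-4 + 90*A^-8 + 5*A^-12
  A^-6 * (36*d + 9*d^3) = -9 - 63*A^-4 - 63*A^-8 - 9*A^-12
  A^-8 * (10*d^2) = 10*A^-4 + 20*A^-8 + 10*A^-12
  A^-10 * (d^3) = -A^-4 - 3*A^-8 - 3*A^-12 - A^-16
Summing the groups: <K> = -A^24 + 2*A^20 - 4*A^16 + 6*A^12 - 7*A^8 + 7*A^4 - 6 + 6*A^-4 - 3*A^-8 + 2*A^-12 - A^-16
Normalise by the writhe: (-A^3)^(-w) = (-A^3)^(4) = A^12, so f(A) = A^12 * <K> = -A^36 + 2*A^32 - 4*A^28 + 6*A^24 - 7*A^20 + 7*A^16 - 6*A^12 + 6*A^8 - 3*A^4 + 2 - A^-4.
Substitute A = t^(-1/4), i.e. A^e → t^(-e/4): V(t) = -t + 2 - 3*t^-1 + 6*t^-2 - 6*t^-3 + 7*t^-4 - 7*t^-5 + 6*t^-6 - 4*t^-7 + 2*t^-8 - t^-9

Answer: -t + 2 - 3*t^-1 + 6*t^-2 - 6*t^-3 + 7*t^-4 - 7*t^-5 + 6*t^-6 - 4*t^-7 + 2*t^-8 - t^-9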